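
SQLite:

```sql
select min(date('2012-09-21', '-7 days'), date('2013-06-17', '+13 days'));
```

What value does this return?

2012-09-14

date('2012-09-21', '-7 days') → 2012-09-14.
date('2013-06-17', '+13 days') → 2013-06-30.
Earlier of the two is 2012-09-14.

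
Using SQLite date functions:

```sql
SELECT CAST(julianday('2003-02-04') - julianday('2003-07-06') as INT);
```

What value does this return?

24 days remain in February 2003 after the 4th (28 − 4).
March 2003: 31 days.
April 2003: 30 days.
May 2003: 31 days.
June 2003: 30 days.
Then 6 days into July 2003.
Total: 24 + 31 + 30 + 31 + 30 + 6 = 152.
The subtraction is earlier − later, so the result is −152 → -152.

-152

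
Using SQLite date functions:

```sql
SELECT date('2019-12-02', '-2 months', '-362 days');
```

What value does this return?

2018-10-05

Adding -2 months to 2019-12-02 gives 2019-10-02.
Applying '-362 days' to 2019-10-02: counting 362 days back gives 2018-10-05.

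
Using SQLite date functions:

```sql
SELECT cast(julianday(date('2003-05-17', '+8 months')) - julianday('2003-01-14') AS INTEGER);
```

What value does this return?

368

Adding +8 months to 2003-05-17 gives 2004-01-17.
17 days remain in January 2003 after the 14th (31 − 14).
Full months from February 2003 through December 2003 contribute their day counts.
Then 17 days into January 2004.
Total: 17 + 28 + 31 + 30 + 31 + 30 + 31 + 31 + 30 + 31 + 30 + 31 + 17 = 368.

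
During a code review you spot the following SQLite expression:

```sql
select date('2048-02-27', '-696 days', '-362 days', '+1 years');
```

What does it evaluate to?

Applying '-696 days' to 2048-02-27: counting 696 days back gives 2046-04-02.
Applying '-362 days' to 2046-04-02: counting 362 days back gives 2045-04-05.
Adding +1 year to 2045-04-05 gives 2046-04-05.

2046-04-05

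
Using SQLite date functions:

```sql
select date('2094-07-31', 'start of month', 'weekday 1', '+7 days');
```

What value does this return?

`start of month` rewinds 2094-07-31 to 2094-07-01.
`weekday 1` advances to the next Monday; 2094-07-01 is a Thursday, so it moves forward to 2094-07-05.
Advancing 7 more days within July lands on 2094-07-12.

2094-07-12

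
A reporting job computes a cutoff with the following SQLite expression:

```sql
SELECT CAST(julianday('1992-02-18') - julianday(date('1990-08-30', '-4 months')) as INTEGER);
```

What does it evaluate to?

Adding -4 months to 1990-08-30 gives 1990-04-30.
0 days remain in April 1990 after the 30th (30 − 30).
Full months from May 1990 through January 1992 contribute their day counts.
Then 18 days into February 1992.
Total: 0 + 31 + 30 + 31 + 31 + 30 + 31 + 30 + 31 + 31 + 28 + 31 + 30 + 31 + 30 + 31 + 31 + 30 + 31 + 30 + 31 + 31 + 18 = 659.

659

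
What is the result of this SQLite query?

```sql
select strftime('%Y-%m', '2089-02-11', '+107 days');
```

First apply '+107 days': 2089-02-11 → 2089-05-29.
`%Y-%m` extracts the year-month: 2089-05.

2089-05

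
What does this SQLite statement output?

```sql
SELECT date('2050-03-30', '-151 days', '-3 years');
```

Applying '-151 days' to 2050-03-30: counting 151 days back gives 2049-10-30.
Adding -3 years to 2049-10-30 gives 2046-10-30.

2046-10-30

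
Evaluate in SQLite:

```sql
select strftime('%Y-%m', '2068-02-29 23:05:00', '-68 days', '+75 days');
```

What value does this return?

2068-03

First apply '-68 days', '+75 days': 2068-02-29 23:05:00 → 2068-03-07 23:05:00.
`%Y-%m` extracts the year-month: 2068-03.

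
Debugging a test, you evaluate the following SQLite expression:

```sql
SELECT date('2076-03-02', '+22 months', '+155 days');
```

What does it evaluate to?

2078-06-06

Adding +22 months to 2076-03-02 gives 2078-01-02.
Applying '+155 days' to 2078-01-02: counting 155 days forward gives 2078-06-06.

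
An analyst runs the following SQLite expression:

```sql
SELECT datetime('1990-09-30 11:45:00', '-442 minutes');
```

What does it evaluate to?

1990-09-30 04:23:00

442 minutes = 7h 22m; -442 minutes from 1990-09-30 11:45:00 is 1990-09-30 04:23:00.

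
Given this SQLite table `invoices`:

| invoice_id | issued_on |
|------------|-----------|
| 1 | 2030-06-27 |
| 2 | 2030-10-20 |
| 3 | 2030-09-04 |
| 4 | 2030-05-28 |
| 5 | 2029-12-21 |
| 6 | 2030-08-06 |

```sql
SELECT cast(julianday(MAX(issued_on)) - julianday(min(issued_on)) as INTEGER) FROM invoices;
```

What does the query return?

303

MIN = 2029-12-21, MAX = 2030-10-20.
10 days remain in December 2029 after the 21st (31 − 21).
Full months from January 2030 through September 2030 contribute their day counts.
Then 20 days into October 2030.
Total: 10 + 31 + 28 + 31 + 30 + 31 + 30 + 31 + 31 + 30 + 20 = 303.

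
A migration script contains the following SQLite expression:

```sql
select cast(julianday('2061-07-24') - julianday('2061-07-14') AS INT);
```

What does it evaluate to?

Both dates are in July 2061: 24 − 14 = 10.

10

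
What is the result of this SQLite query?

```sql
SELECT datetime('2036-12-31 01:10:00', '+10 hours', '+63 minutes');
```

2036-12-31 12:13:00

+10 hours from 2036-12-31 01:10:00 is 2036-12-31 11:10:00.
63 minutes = 1h 3m; +63 minutes from 2036-12-31 11:10:00 is 2036-12-31 12:13:00.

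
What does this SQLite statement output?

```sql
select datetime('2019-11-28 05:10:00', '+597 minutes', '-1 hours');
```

597 minutes = 9h 57m; +597 minutes from 2019-11-28 05:10:00 is 2019-11-28 15:07:00.
-1 hours from 2019-11-28 15:07:00 is 2019-11-28 14:07:00.

2019-11-28 14:07:00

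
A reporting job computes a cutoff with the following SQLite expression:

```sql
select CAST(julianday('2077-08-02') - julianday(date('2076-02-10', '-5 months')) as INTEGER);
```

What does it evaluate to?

692

Adding -5 months to 2076-02-10 gives 2075-09-10.
20 days remain in September 2075 after the 10th (30 − 10).
Full months from October 2075 through July 2077 contribute their day counts.
Then 2 days into August 2077.
Total: 20 + 31 + 30 + 31 + 31 + 29 + 31 + 30 + 31 + 30 + 31 + 31 + 30 + 31 + 30 + 31 + 31 + 28 + 31 + 30 + 31 + 30 + 31 + 2 = 692.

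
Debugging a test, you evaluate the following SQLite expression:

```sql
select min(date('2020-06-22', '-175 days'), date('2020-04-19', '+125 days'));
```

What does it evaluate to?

2019-12-30

date('2020-06-22', '-175 days') → 2019-12-30.
date('2020-04-19', '+125 days') → 2020-08-22.
Earlier of the two is 2019-12-30.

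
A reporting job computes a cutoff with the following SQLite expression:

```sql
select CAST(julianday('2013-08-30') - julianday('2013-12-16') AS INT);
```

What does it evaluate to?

1 day remains in August 2013 after the 30th (31 − 30).
September 2013: 30 days.
October 2013: 31 days.
November 2013: 30 days.
Then 16 days into December 2013.
Total: 1 + 30 + 31 + 30 + 16 = 108.
The subtraction is earlier − later, so the result is −108 → -108.

-108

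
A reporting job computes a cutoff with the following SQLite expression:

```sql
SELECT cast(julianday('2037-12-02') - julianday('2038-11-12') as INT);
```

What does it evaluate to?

-345

29 days remain in December 2037 after the 2nd (31 − 2).
Full months from January 2038 through October 2038 contribute their day counts.
Then 12 days into November 2038.
Total: 29 + 31 + 28 + 31 + 30 + 31 + 30 + 31 + 31 + 30 + 31 + 12 = 345.
The subtraction is earlier − later, so the result is −345 → -345.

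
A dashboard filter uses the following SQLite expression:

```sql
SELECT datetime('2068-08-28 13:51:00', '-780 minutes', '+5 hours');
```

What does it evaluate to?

780 minutes = 13h 0m; -780 minutes from 2068-08-28 13:51:00 is 2068-08-28 00:51:00.
+5 hours from 2068-08-28 00:51:00 is 2068-08-28 05:51:00.

2068-08-28 05:51:00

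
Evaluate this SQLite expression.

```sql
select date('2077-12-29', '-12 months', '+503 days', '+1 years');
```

Adding -12 months to 2077-12-29 gives 2076-12-29.
Applying '+503 days' to 2076-12-29: counting 503 days forward gives 2078-05-16.
Adding +1 year to 2078-05-16 gives 2079-05-16.

2079-05-16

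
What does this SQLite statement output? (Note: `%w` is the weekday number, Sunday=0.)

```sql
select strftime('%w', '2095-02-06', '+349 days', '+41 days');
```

5

First apply '+349 days', '+41 days': 2095-02-06 → 2096-03-02.
2096-03-02 is a Friday; with Sunday=0 that is 5.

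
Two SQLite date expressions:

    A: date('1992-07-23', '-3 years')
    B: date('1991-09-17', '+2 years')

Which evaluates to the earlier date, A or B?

A

A = 1989-07-23.
B = 1993-09-17.
A is earlier.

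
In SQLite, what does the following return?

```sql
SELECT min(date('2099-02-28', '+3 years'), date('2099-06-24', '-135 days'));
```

date('2099-02-28', '+3 years') → 2102-02-28.
date('2099-06-24', '-135 days') → 2099-02-09.
Earlier of the two is 2099-02-09.

2099-02-09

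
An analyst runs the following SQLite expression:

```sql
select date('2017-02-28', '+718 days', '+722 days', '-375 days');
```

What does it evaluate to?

2020-01-29

Applying '+718 days' to 2017-02-28: counting 718 days forward gives 2019-02-16.
Applying '+722 days' to 2019-02-16: counting 722 days forward gives 2021-02-07.
Applying '-375 days' to 2021-02-07: counting 375 days back gives 2020-01-29.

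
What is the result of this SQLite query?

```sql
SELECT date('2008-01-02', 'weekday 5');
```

`weekday 5` advances to the next Friday; 2008-01-02 is a Wednesday, so it moves forward to 2008-01-04.

2008-01-04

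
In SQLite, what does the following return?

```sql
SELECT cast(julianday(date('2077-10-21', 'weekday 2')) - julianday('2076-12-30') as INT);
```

`weekday 2` advances to the next Tuesday; 2077-10-21 is a Thursday, so it moves forward to 2077-10-26.
1 day remains in December 2076 after the 30th (31 − 30).
Full months from January 2077 through September 2077 contribute their day counts.
Then 26 days into October 2077.
Total: 1 + 31 + 28 + 31 + 30 + 31 + 30 + 31 + 31 + 30 + 26 = 300.

300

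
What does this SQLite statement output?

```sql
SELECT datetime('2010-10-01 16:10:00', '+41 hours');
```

+41 hours from 2010-10-01 16:10:00 is 2010-10-03 09:10:00 (crosses midnight).

2010-10-03 09:10:00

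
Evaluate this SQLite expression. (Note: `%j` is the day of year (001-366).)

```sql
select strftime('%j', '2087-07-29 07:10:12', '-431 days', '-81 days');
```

First apply '-431 days', '-81 days': 2087-07-29 07:10:12 → 2086-03-04 07:10:12.
Day-of-year for 2086-03-04: days since 2086-01-01 inclusive = 63, zero-padded to 063.

063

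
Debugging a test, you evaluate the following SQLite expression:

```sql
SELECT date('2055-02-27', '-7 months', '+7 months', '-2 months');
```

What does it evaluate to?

2054-12-27

Adding -7 months to 2055-02-27 gives 2054-07-27.
Adding +7 months to 2054-07-27 gives 2055-02-27.
Adding -2 months to 2055-02-27 gives 2054-12-27.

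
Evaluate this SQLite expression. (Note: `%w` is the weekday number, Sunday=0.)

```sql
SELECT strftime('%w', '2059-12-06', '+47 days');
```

4

First apply '+47 days': 2059-12-06 → 2060-01-22.
2060-01-22 is a Thursday; with Sunday=0 that is 4.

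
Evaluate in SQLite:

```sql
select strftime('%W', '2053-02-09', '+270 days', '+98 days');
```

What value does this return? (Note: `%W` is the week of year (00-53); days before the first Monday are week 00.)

06

First apply '+270 days', '+98 days': 2053-02-09 → 2054-02-12.
2054-02-12 is a Thursday. SQLite's %W counts Mondays since the year started; the result is 06.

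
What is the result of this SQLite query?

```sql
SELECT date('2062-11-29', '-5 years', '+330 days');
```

2058-10-25

Adding -5 years to 2062-11-29 gives 2057-11-29.
Applying '+330 days' to 2057-11-29: counting 330 days forward gives 2058-10-25.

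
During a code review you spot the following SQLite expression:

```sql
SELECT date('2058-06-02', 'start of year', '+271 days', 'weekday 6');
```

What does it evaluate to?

`start of year` rewinds 2058-06-02 to 2058-01-01.
Applying '+271 days' to 2058-01-01: counting 271 days forward gives 2058-09-29.
`weekday 6` advances to the next Saturday; 2058-09-29 is a Sunday, so it moves forward to 2058-10-05.

2058-10-05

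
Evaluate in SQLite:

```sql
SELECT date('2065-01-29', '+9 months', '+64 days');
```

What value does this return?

2066-01-01

Adding +9 months to 2065-01-29 gives 2065-10-29.
Applying '+64 days' to 2065-10-29: counting 64 days forward gives 2066-01-01.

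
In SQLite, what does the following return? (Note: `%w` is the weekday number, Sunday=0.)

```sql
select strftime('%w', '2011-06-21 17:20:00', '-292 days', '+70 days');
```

4

First apply '-292 days', '+70 days': 2011-06-21 17:20:00 → 2010-11-11 17:20:00.
2010-11-11 is a Thursday; with Sunday=0 that is 4.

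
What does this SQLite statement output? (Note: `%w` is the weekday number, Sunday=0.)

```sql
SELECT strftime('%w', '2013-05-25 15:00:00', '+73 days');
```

First apply '+73 days': 2013-05-25 15:00:00 → 2013-08-06 15:00:00.
2013-08-06 is a Tuesday; with Sunday=0 that is 2.

2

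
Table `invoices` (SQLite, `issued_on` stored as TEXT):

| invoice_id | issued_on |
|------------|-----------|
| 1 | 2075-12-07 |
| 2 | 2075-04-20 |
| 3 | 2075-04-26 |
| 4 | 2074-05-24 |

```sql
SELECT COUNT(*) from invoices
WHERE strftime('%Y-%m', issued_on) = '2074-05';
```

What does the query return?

1

Rows with year-month 2074-05: 2074-05-24 → 1.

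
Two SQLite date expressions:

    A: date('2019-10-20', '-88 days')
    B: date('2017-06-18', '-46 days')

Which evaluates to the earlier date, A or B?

B

A = 2019-07-24.
B = 2017-05-03.
B is earlier.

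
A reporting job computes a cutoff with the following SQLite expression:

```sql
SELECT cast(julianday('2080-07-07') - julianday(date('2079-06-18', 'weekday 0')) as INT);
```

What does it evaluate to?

385

`weekday 0` advances to the next Sunday; 2079-06-18 is already a Sunday, so it stays at 2079-06-18.
12 days remain in June 2079 after the 18th (30 − 18).
Full months from July 2079 through June 2080 contribute their day counts.
Then 7 days into July 2080.
Total: 12 + 31 + 31 + 30 + 31 + 30 + 31 + 31 + 29 + 31 + 30 + 31 + 30 + 7 = 385.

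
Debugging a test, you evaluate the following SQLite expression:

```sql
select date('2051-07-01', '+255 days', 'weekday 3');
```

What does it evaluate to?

2052-03-13

Applying '+255 days' to 2051-07-01: counting 255 days forward gives 2052-03-12.
`weekday 3` advances to the next Wednesday; 2052-03-12 is a Tuesday, so it moves forward to 2052-03-13.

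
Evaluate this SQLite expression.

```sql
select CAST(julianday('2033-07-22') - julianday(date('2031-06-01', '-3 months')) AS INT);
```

874

Adding -3 months to 2031-06-01 gives 2031-03-01.
30 days remain in March 2031 after the 1st (31 − 1).
Full months from April 2031 through June 2033 contribute their day counts.
Then 22 days into July 2033.
Total: 30 + 30 + 31 + 30 + 31 + 31 + 30 + 31 + 30 + 31 + 31 + 29 + 31 + 30 + 31 + 30 + 31 + 31 + 30 + 31 + 30 + 31 + 31 + 28 + 31 + 30 + 31 + 30 + 22 = 874.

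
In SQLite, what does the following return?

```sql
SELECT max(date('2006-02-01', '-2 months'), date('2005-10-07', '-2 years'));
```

2005-12-01

date('2006-02-01', '-2 months') → 2005-12-01.
date('2005-10-07', '-2 years') → 2003-10-07.
Later of the two is 2005-12-01.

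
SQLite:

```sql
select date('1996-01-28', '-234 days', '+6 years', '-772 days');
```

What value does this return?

Applying '-234 days' to 1996-01-28: counting 234 days back gives 1995-06-08.
Adding +6 years to 1995-06-08 gives 2001-06-08.
Applying '-772 days' to 2001-06-08: counting 772 days back gives 1999-04-28.

1999-04-28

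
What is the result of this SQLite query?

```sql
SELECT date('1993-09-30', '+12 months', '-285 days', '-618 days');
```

1992-04-10

Adding +12 months to 1993-09-30 gives 1994-09-30.
Applying '-285 days' to 1994-09-30: counting 285 days back gives 1993-12-19.
Applying '-618 days' to 1993-12-19: counting 618 days back gives 1992-04-10.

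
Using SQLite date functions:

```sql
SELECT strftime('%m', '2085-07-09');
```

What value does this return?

07

`%m` extracts the 2-digit month (01-12): 07.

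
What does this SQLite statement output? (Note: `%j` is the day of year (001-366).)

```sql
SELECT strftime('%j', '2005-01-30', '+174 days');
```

204

First apply '+174 days': 2005-01-30 → 2005-07-23.
Day-of-year for 2005-07-23: days since 2005-01-01 inclusive = 204, zero-padded to 204.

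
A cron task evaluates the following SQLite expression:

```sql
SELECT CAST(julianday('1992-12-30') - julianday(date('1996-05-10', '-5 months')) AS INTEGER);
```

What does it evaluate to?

Adding -5 months to 1996-05-10 gives 1995-12-10.
1 day remains in December 1992 after the 30th (31 − 30).
Full months from January 1993 through November 1995 contribute their day counts.
Then 10 days into December 1995.
Total: 1 + 31 + 28 + 31 + 30 + 31 + 30 + 31 + 31 + 30 + 31 + 30 + 31 + 31 + 28 + 31 + 30 + 31 + 30 + 31 + 31 + 30 + 31 + 30 + 31 + 31 + 28 + 31 + 30 + 31 + 30 + 31 + 31 + 30 + 31 + 30 + 10 = 1075.
The subtraction is earlier − later, so the result is −1075 → -1075.

-1075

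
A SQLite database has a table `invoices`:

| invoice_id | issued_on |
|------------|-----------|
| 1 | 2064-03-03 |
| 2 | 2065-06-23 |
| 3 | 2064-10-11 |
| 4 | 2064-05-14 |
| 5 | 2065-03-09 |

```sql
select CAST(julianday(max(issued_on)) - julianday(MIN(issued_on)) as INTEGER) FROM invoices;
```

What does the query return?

MIN = 2064-03-03, MAX = 2065-06-23.
28 days remain in March 2064 after the 3rd (31 − 3).
Full months from April 2064 through May 2065 contribute their day counts.
Then 23 days into June 2065.
Total: 28 + 30 + 31 + 30 + 31 + 31 + 30 + 31 + 30 + 31 + 31 + 28 + 31 + 30 + 31 + 23 = 477.

477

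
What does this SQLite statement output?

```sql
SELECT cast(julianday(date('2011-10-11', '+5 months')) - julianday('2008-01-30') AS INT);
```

Adding +5 months to 2011-10-11 gives 2012-03-11.
1 day remains in January 2008 after the 30th (31 − 30).
Full months from February 2008 through February 2012 contribute their day counts.
Then 11 days into March 2012.
Total: 1 + 29 + 31 + 30 + 31 + 30 + 31 + 31 + 30 + 31 + 30 + 31 + 31 + 28 + 31 + 30 + 31 + 30 + 31 + 31 + 30 + 31 + 30 + 31 + 31 + 28 + 31 + 30 + 31 + 30 + 31 + 31 + 30 + 31 + 30 + 31 + 31 + 28 + 31 + 30 + 31 + 30 + 31 + 31 + 30 + 31 + 30 + 31 + 31 + 29 + 11 = 1502.

1502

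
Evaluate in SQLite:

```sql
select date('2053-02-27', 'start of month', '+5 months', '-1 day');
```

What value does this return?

2053-06-30

`start of month` rewinds 2053-02-27 to 2053-02-01.
Adding +5 months to 2053-02-01 gives 2053-07-01.
Going back 1 day from 2053-07-01 reaches 2053-06-30 (last day of June, 30 days).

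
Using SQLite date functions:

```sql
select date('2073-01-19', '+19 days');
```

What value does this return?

January 2073 has 31 days; 12 remain after the 19th, so 13 days reach 2073-02-01.
Advancing 6 more days within February lands on 2073-02-07.

2073-02-07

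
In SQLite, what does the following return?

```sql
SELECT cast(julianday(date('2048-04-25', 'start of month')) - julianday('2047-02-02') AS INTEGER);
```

424

`start of month` rewinds 2048-04-25 to 2048-04-01.
26 days remain in February 2047 after the 2nd (28 − 2).
Full months from March 2047 through March 2048 contribute their day counts.
Then 1 day into April 2048.
Total: 26 + 31 + 30 + 31 + 30 + 31 + 31 + 30 + 31 + 30 + 31 + 31 + 29 + 31 + 1 = 424.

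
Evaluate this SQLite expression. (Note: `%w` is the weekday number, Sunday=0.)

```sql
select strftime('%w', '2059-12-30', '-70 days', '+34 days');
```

First apply '-70 days', '+34 days': 2059-12-30 → 2059-11-24.
2059-11-24 is a Monday; with Sunday=0 that is 1.

1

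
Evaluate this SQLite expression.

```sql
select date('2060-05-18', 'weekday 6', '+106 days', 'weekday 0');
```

`weekday 6` advances to the next Saturday; 2060-05-18 is a Tuesday, so it moves forward to 2060-05-22.
Applying '+106 days' to 2060-05-22: counting 106 days forward gives 2060-09-05.
`weekday 0` advances to the next Sunday; 2060-09-05 is already a Sunday, so it stays at 2060-09-05.

2060-09-05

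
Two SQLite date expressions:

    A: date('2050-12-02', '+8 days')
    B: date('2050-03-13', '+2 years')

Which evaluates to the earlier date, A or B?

A

A = 2050-12-10.
B = 2052-03-13.
A is earlier.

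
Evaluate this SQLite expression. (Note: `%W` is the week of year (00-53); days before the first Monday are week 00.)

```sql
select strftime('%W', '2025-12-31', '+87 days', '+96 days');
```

First apply '+87 days', '+96 days': 2025-12-31 → 2026-07-02.
2026-07-02 is a Thursday. SQLite's %W counts Mondays since the year started; the result is 26.

26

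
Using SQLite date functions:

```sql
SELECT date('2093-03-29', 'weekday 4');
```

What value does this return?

`weekday 4` advances to the next Thursday; 2093-03-29 is a Sunday, so it moves forward to 2093-04-02.

2093-04-02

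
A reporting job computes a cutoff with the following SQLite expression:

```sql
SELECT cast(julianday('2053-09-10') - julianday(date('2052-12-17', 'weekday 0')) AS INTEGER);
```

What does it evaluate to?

262

`weekday 0` advances to the next Sunday; 2052-12-17 is a Tuesday, so it moves forward to 2052-12-22.
9 days remain in December 2052 after the 22nd (31 − 22).
Full months from January 2053 through August 2053 contribute their day counts.
Then 10 days into September 2053.
Total: 9 + 31 + 28 + 31 + 30 + 31 + 30 + 31 + 31 + 10 = 262.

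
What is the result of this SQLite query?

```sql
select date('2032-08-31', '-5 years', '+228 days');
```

2028-04-15

Adding -5 years to 2032-08-31 gives 2027-08-31.
Applying '+228 days' to 2027-08-31: counting 228 days forward gives 2028-04-15.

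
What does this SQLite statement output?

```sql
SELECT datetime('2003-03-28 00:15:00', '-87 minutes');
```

87 minutes = 1h 27m; -87 minutes from 2003-03-28 00:15:00 is 2003-03-27 22:48:00 (crosses midnight).

2003-03-27 22:48:00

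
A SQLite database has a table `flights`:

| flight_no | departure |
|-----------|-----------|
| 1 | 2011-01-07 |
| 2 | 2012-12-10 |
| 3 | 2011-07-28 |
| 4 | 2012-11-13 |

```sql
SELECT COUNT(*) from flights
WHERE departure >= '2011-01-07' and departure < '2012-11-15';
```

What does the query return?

Rows in [2011-01-07, 2012-11-15): 2011-01-07, 2011-07-28, 2012-11-13 → 3 rows.

3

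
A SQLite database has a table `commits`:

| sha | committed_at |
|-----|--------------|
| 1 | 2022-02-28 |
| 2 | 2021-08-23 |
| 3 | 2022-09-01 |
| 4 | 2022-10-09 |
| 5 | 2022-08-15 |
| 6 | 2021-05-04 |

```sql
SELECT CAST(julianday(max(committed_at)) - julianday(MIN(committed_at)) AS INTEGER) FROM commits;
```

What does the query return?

523

MIN = 2021-05-04, MAX = 2022-10-09.
27 days remain in May 2021 after the 4th (31 − 4).
Full months from June 2021 through September 2022 contribute their day counts.
Then 9 days into October 2022.
Total: 27 + 30 + 31 + 31 + 30 + 31 + 30 + 31 + 31 + 28 + 31 + 30 + 31 + 30 + 31 + 31 + 30 + 9 = 523.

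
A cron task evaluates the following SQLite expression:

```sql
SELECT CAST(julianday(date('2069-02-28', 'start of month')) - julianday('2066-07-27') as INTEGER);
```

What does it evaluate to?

920

`start of month` rewinds 2069-02-28 to 2069-02-01.
4 days remain in July 2066 after the 27th (31 − 27).
Full months from August 2066 through January 2069 contribute their day counts.
Then 1 day into February 2069.
Total: 4 + 31 + 30 + 31 + 30 + 31 + 31 + 28 + 31 + 30 + 31 + 30 + 31 + 31 + 30 + 31 + 30 + 31 + 31 + 29 + 31 + 30 + 31 + 30 + 31 + 31 + 30 + 31 + 30 + 31 + 31 + 1 = 920.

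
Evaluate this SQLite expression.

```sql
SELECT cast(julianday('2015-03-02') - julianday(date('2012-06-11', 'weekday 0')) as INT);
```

988

`weekday 0` advances to the next Sunday; 2012-06-11 is a Monday, so it moves forward to 2012-06-17.
13 days remain in June 2012 after the 17th (30 − 17).
Full months from July 2012 through February 2015 contribute their day counts.
Then 2 days into March 2015.
Total: 13 + 31 + 31 + 30 + 31 + 30 + 31 + 31 + 28 + 31 + 30 + 31 + 30 + 31 + 31 + 30 + 31 + 30 + 31 + 31 + 28 + 31 + 30 + 31 + 30 + 31 + 31 + 30 + 31 + 30 + 31 + 31 + 28 + 2 = 988.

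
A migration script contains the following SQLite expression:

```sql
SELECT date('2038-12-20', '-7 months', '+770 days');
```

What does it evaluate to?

2040-06-28

Adding -7 months to 2038-12-20 gives 2038-05-20.
Applying '+770 days' to 2038-05-20: counting 770 days forward gives 2040-06-28.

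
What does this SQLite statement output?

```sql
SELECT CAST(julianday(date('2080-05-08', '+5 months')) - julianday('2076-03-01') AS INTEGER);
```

Adding +5 months to 2080-05-08 gives 2080-10-08.
30 days remain in March 2076 after the 1st (31 − 1).
Full months from April 2076 through September 2080 contribute their day counts.
Then 8 days into October 2080.
Total: 30 + 30 + 31 + 30 + 31 + 31 + 30 + 31 + 30 + 31 + 31 + 28 + 31 + 30 + 31 + 30 + 31 + 31 + 30 + 31 + 30 + 31 + 31 + 28 + 31 + 30 + 31 + 30 + 31 + 31 + 30 + 31 + 30 + 31 + 31 + 28 + 31 + 30 + 31 + 30 + 31 + 31 + 30 + 31 + 30 + 31 + 31 + 29 + 31 + 30 + 31 + 30 + 31 + 31 + 30 + 8 = 1682.

1682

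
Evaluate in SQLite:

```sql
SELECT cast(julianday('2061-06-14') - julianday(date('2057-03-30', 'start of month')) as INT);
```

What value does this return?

1566

`start of month` rewinds 2057-03-30 to 2057-03-01.
30 days remain in March 2057 after the 1st (31 − 1).
Full months from April 2057 through May 2061 contribute their day counts.
Then 14 days into June 2061.
Total: 30 + 30 + 31 + 30 + 31 + 31 + 30 + 31 + 30 + 31 + 31 + 28 + 31 + 30 + 31 + 30 + 31 + 31 + 30 + 31 + 30 + 31 + 31 + 28 + 31 + 30 + 31 + 30 + 31 + 31 + 30 + 31 + 30 + 31 + 31 + 29 + 31 + 30 + 31 + 30 + 31 + 31 + 30 + 31 + 30 + 31 + 31 + 28 + 31 + 30 + 31 + 14 = 1566.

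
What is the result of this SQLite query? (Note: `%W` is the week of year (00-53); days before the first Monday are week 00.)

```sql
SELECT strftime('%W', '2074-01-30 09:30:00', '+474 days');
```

First apply '+474 days': 2074-01-30 09:30:00 → 2075-05-19 09:30:00.
2075-05-19 is a Sunday. SQLite's %W counts Mondays since the year started; the result is 19.

19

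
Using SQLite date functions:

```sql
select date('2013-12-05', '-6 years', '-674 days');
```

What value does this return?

2006-01-30

Adding -6 years to 2013-12-05 gives 2007-12-05.
Applying '-674 days' to 2007-12-05: counting 674 days back gives 2006-01-30.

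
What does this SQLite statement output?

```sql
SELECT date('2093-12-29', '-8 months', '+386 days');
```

Adding -8 months to 2093-12-29 gives 2093-04-29.
Applying '+386 days' to 2093-04-29: counting 386 days forward gives 2094-05-20.

2094-05-20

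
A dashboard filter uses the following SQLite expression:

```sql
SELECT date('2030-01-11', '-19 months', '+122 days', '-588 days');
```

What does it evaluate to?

Adding -19 months to 2030-01-11 gives 2028-06-11.
Applying '+122 days' to 2028-06-11: counting 122 days forward gives 2028-10-11.
Applying '-588 days' to 2028-10-11: counting 588 days back gives 2027-03-03.

2027-03-03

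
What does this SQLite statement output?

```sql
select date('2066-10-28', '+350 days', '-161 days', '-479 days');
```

Applying '+350 days' to 2066-10-28: counting 350 days forward gives 2067-10-13.
Applying '-161 days' to 2067-10-13: counting 161 days back gives 2067-05-05.
Applying '-479 days' to 2067-05-05: counting 479 days back gives 2066-01-11.

2066-01-11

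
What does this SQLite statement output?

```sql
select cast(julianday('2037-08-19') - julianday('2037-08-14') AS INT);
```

5

Both dates are in August 2037: 19 − 14 = 5.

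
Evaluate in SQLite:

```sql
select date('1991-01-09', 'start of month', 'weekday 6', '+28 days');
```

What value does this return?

`start of month` rewinds 1991-01-09 to 1991-01-01.
`weekday 6` advances to the next Saturday; 1991-01-01 is a Tuesday, so it moves forward to 1991-01-05.
January 1991 has 31 days; 26 remain after the 5th, so 27 days reach 1991-02-01.
Advancing 1 more day within February lands on 1991-02-02.

1991-02-02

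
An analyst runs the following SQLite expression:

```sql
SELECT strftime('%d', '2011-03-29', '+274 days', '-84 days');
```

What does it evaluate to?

05

First apply '+274 days', '-84 days': 2011-03-29 → 2011-10-05.
`%d` extracts the 2-digit day of month: 05.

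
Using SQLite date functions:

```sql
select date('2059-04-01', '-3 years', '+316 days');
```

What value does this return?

2057-02-11

Adding -3 years to 2059-04-01 gives 2056-04-01.
Applying '+316 days' to 2056-04-01: counting 316 days forward gives 2057-02-11.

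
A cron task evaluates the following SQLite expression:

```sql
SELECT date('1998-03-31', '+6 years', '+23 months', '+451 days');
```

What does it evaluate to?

2007-05-28

Adding +6 years to 1998-03-31 gives 2004-03-31.
Adding +23 months to 2004-03-31 targets 2006-02-31. February 2006 has only 28 days, so SQLite normalizes the 3-day overflow forward to 2006-03-03.
Applying '+451 days' to 2006-03-03: counting 451 days forward gives 2007-05-28.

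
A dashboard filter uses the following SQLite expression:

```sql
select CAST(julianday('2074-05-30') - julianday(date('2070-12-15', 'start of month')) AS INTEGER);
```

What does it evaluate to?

1276

`start of month` rewinds 2070-12-15 to 2070-12-01.
30 days remain in December 2070 after the 1st (31 − 1).
Full months from January 2071 through April 2074 contribute their day counts.
Then 30 days into May 2074.
Total: 30 + 31 + 28 + 31 + 30 + 31 + 30 + 31 + 31 + 30 + 31 + 30 + 31 + 31 + 29 + 31 + 30 + 31 + 30 + 31 + 31 + 30 + 31 + 30 + 31 + 31 + 28 + 31 + 30 + 31 + 30 + 31 + 31 + 30 + 31 + 30 + 31 + 31 + 28 + 31 + 30 + 30 = 1276.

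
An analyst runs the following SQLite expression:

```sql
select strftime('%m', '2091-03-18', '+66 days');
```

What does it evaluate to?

05

First apply '+66 days': 2091-03-18 → 2091-05-23.
`%m` extracts the 2-digit month (01-12): 05.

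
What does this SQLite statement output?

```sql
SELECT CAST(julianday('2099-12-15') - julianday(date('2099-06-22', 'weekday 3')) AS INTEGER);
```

174

`weekday 3` advances to the next Wednesday; 2099-06-22 is a Monday, so it moves forward to 2099-06-24.
6 days remain in June 2099 after the 24th (30 − 24).
July 2099: 31 days.
August 2099: 31 days.
September 2099: 30 days.
October 2099: 31 days.
November 2099: 30 days.
Then 15 days into December 2099.
Total: 6 + 31 + 31 + 30 + 31 + 30 + 15 = 174.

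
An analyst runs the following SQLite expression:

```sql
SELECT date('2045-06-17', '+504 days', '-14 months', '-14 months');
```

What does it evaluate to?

Applying '+504 days' to 2045-06-17: counting 504 days forward gives 2046-11-03.
Adding -14 months to 2046-11-03 gives 2045-09-03.
Adding -14 months to 2045-09-03 gives 2044-07-03.

2044-07-03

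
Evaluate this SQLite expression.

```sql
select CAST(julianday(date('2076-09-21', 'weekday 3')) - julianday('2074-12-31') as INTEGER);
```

`weekday 3` advances to the next Wednesday; 2076-09-21 is a Monday, so it moves forward to 2076-09-23.
0 days remain in December 2074 after the 31st (31 − 31).
Full months from January 2075 through August 2076 contribute their day counts.
Then 23 days into September 2076.
Total: 0 + 31 + 28 + 31 + 30 + 31 + 30 + 31 + 31 + 30 + 31 + 30 + 31 + 31 + 29 + 31 + 30 + 31 + 30 + 31 + 31 + 23 = 632.

632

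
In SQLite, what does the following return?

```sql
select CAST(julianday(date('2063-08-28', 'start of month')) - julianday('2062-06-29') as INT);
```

`start of month` rewinds 2063-08-28 to 2063-08-01.
1 day remains in June 2062 after the 29th (30 − 29).
Full months from July 2062 through July 2063 contribute their day counts.
Then 1 day into August 2063.
Total: 1 + 31 + 31 + 30 + 31 + 30 + 31 + 31 + 28 + 31 + 30 + 31 + 30 + 31 + 1 = 398.

398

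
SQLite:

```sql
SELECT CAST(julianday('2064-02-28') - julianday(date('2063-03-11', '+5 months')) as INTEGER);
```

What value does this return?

Adding +5 months to 2063-03-11 gives 2063-08-11.
20 days remain in August 2063 after the 11th (31 − 11).
September 2063: 30 days.
October 2063: 31 days.
November 2063: 30 days.
December 2063: 31 days.
January 2064: 31 days.
Then 28 days into February 2064.
Total: 20 + 30 + 31 + 30 + 31 + 31 + 28 = 201.

201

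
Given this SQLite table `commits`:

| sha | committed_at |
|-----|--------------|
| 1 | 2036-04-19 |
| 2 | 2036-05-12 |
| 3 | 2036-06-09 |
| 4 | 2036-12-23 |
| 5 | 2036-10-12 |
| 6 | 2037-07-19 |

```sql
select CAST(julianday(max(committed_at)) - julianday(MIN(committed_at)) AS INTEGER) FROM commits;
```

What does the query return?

MIN = 2036-04-19, MAX = 2037-07-19.
11 days remain in April 2036 after the 19th (30 − 19).
Full months from May 2036 through June 2037 contribute their day counts.
Then 19 days into July 2037.
Total: 11 + 31 + 30 + 31 + 31 + 30 + 31 + 30 + 31 + 31 + 28 + 31 + 30 + 31 + 30 + 19 = 456.

456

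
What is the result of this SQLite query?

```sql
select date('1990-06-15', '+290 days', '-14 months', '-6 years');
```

1984-02-01

Applying '+290 days' to 1990-06-15: counting 290 days forward gives 1991-04-01.
Adding -14 months to 1991-04-01 gives 1990-02-01.
Adding -6 years to 1990-02-01 gives 1984-02-01.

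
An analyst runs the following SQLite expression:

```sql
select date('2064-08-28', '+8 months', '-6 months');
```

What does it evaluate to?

2064-10-28

Adding +8 months to 2064-08-28 gives 2065-04-28.
Adding -6 months to 2065-04-28 gives 2064-10-28.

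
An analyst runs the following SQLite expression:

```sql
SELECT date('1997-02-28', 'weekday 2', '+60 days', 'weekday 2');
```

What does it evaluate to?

1997-05-06

`weekday 2` advances to the next Tuesday; 1997-02-28 is a Friday, so it moves forward to 1997-03-04.
Applying '+60 days' to 1997-03-04: counting 60 days forward gives 1997-05-03.
`weekday 2` advances to the next Tuesday; 1997-05-03 is a Saturday, so it moves forward to 1997-05-06.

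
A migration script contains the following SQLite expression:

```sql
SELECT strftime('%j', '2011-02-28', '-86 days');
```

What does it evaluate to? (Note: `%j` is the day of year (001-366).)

First apply '-86 days': 2011-02-28 → 2010-12-04.
Day-of-year for 2010-12-04: days since 2010-01-01 inclusive = 338, zero-padded to 338.

338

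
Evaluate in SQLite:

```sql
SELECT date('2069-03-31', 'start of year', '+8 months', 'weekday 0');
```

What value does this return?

`start of year` rewinds 2069-03-31 to 2069-01-01.
Adding +8 months to 2069-01-01 gives 2069-09-01.
`weekday 0` advances to the next Sunday; 2069-09-01 is already a Sunday, so it stays at 2069-09-01.

2069-09-01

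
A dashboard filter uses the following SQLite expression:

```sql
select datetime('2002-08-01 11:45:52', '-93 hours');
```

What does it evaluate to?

2002-07-28 14:45:52

-93 hours from 2002-08-01 11:45:52 is 2002-07-28 14:45:52 (crosses midnight).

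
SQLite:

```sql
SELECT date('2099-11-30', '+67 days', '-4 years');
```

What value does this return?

2096-02-05

Applying '+67 days' to 2099-11-30: counting 67 days forward gives 2100-02-05.
Adding -4 years to 2100-02-05 gives 2096-02-05.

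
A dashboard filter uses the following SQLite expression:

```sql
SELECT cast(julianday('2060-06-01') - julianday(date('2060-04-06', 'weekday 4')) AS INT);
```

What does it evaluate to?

`weekday 4` advances to the next Thursday; 2060-04-06 is a Tuesday, so it moves forward to 2060-04-08.
22 days remain in April 2060 after the 8th (30 − 8).
May 2060: 31 days.
Then 1 day into June 2060.
Total: 22 + 31 + 1 = 54.

54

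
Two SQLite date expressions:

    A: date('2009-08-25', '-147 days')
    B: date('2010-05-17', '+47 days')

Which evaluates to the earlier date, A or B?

A = 2009-03-31.
B = 2010-07-03.
A is earlier.

A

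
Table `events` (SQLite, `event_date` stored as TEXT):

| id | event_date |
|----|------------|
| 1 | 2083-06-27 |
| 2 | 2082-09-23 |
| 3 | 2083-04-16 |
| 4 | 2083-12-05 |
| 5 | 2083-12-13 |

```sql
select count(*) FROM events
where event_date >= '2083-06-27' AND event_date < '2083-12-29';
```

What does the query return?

3

Rows in [2083-06-27, 2083-12-29): 2083-06-27, 2083-12-05, 2083-12-13 → 3 rows.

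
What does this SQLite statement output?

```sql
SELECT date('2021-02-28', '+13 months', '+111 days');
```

2022-07-17

Adding +13 months to 2021-02-28 gives 2022-03-28.
Applying '+111 days' to 2022-03-28: counting 111 days forward gives 2022-07-17.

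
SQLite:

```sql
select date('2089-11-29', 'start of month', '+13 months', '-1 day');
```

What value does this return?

`start of month` rewinds 2089-11-29 to 2089-11-01.
Adding +13 months to 2089-11-01 gives 2090-12-01.
Going back 1 day from 2090-12-01 reaches 2090-11-30 (last day of November, 30 days).

2090-11-30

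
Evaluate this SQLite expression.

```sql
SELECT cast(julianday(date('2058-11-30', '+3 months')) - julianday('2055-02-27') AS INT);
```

Adding +3 months to 2058-11-30 targets 2059-02-30. February 2059 has only 28 days, so SQLite normalizes the 2-day overflow forward to 2059-03-02.
1 day remains in February 2055 after the 27th (28 − 27).
Full months from March 2055 through February 2059 contribute their day counts.
Then 2 days into March 2059.
Total: 1 + 31 + 30 + 31 + 30 + 31 + 31 + 30 + 31 + 30 + 31 + 31 + 29 + 31 + 30 + 31 + 30 + 31 + 31 + 30 + 31 + 30 + 31 + 31 + 28 + 31 + 30 + 31 + 30 + 31 + 31 + 30 + 31 + 30 + 31 + 31 + 28 + 31 + 30 + 31 + 30 + 31 + 31 + 30 + 31 + 30 + 31 + 31 + 28 + 2 = 1464.

1464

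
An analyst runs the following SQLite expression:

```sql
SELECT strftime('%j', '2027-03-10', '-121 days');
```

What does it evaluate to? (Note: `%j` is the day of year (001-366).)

First apply '-121 days': 2027-03-10 → 2026-11-09.
Day-of-year for 2026-11-09: days since 2026-01-01 inclusive = 313, zero-padded to 313.

313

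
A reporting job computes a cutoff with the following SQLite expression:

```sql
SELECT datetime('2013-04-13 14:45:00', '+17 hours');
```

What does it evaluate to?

2013-04-14 07:45:00

+17 hours from 2013-04-13 14:45:00 is 2013-04-14 07:45:00 (crosses midnight).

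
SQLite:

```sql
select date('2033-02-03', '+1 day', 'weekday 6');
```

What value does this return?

Advancing 1 more day within February lands on 2033-02-04.
`weekday 6` advances to the next Saturday; 2033-02-04 is a Friday, so it moves forward to 2033-02-05.

2033-02-05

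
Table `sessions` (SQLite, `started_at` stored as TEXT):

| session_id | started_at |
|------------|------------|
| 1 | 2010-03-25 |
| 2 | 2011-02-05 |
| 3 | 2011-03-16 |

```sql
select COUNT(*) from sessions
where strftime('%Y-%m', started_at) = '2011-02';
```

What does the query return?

Rows with year-month 2011-02: 2011-02-05 → 1.

1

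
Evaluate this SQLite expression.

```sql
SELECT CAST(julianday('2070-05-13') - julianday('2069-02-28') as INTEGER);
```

0 days remain in February 2069 after the 28th (28 − 28).
Full months from March 2069 through April 2070 contribute their day counts.
Then 13 days into May 2070.
Total: 0 + 31 + 30 + 31 + 30 + 31 + 31 + 30 + 31 + 30 + 31 + 31 + 28 + 31 + 30 + 13 = 439.

439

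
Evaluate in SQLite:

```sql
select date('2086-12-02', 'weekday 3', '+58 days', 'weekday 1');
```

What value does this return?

2087-02-03

`weekday 3` advances to the next Wednesday; 2086-12-02 is a Monday, so it moves forward to 2086-12-04.
Applying '+58 days' to 2086-12-04: counting 58 days forward gives 2087-01-31.
`weekday 1` advances to the next Monday; 2087-01-31 is a Friday, so it moves forward to 2087-02-03.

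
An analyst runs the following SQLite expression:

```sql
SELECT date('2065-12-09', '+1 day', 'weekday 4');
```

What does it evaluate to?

Advancing 1 more day within December lands on 2065-12-10.
`weekday 4` advances to the next Thursday; 2065-12-10 is already a Thursday, so it stays at 2065-12-10.

2065-12-10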